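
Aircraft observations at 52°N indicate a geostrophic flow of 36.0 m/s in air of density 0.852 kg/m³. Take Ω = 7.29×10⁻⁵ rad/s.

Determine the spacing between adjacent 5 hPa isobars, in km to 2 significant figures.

140 km

Coriolis parameter at 52°N:
f = 2Ω sin φ = 2 × 7.29×10⁻⁵ × sin 52° = 1.15×10⁻⁴ s⁻¹
Geostrophic balance rearranged: |∂P/∂n| = f ρ V_g
|∂P/∂n| = 1.15×10⁻⁴ × 0.852 × 36.0 = 3.52×10⁻³ Pa/m
Isobar spacing: Δn = ΔP/|∂P/∂n| = 500 Pa / 3.52×10⁻³ Pa/m = 141886 m ≈ 140 km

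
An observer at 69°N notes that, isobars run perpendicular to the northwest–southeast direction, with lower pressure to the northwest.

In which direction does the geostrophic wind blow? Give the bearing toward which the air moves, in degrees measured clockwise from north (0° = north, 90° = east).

045°

The pressure-gradient force points toward the northwest (bearing 315°).
Geostrophic balance: in the Northern Hemisphere the Coriolis force deflects motion to the right, so the geostrophic wind blows 90° to the right of the pressure-gradient force (low pressure on the left).
Rotating 315° by 90° clockwise gives 045° — the wind blows toward the northeast.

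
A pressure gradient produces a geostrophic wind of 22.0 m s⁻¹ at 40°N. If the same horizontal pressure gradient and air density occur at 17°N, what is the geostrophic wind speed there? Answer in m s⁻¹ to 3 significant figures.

48.4 m s⁻¹

With the same pressure gradient and density, V_g ∝ 1/f ∝ 1/sin φ.
V₂ = V₁ · sin φ₁ / sin φ₂ = 22.0 × sin 40° / sin 17°
V₂ = 22.0 × 0.6428/0.2924 = 48.4 m s⁻¹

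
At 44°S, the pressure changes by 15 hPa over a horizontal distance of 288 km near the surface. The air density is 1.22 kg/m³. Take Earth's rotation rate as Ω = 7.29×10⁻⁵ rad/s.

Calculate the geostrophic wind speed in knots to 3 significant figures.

Coriolis parameter at 44°S:
f = 2Ω sin φ = 2 × 7.29×10⁻⁵ × sin 44° = 1.01×10⁻⁴ s⁻¹
Pressure gradient: |∂P/∂n| = 1500 Pa / 288000 m = 5.21×10⁻³ Pa/m
Geostrophic balance (pressure-gradient force = Coriolis force):
V_g = (1/(fρ)) |∂P/∂n| = 5.21×10⁻³ / (1.01×10⁻⁴ × 1.22) = 42.2 m/s
Converting: 42.2 m/s × 1.944 = 81.9 knots

81.9 knots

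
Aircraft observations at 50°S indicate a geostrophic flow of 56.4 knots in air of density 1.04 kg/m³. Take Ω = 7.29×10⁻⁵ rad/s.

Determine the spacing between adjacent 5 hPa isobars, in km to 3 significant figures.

Coriolis parameter at 50°S:
f = 2Ω sin φ = 2 × 7.29×10⁻⁵ × sin 50° = 1.12×10⁻⁴ s⁻¹
Wind speed in SI: 56.4 knots = 29.0 m/s
Geostrophic balance rearranged: |∂P/∂n| = f ρ V_g
|∂P/∂n| = 1.12×10⁻⁴ × 1.04 × 29.0 = 3.37×10⁻³ Pa/m
Isobar spacing: Δn = ΔP/|∂P/∂n| = 500 Pa / 3.37×10⁻³ Pa/m = 148357 m ≈ 148 km

148 km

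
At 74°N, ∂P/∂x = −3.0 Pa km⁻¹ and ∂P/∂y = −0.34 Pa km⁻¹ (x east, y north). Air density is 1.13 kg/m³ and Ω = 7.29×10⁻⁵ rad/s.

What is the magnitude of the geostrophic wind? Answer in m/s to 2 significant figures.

19 m/s

Coriolis parameter at 74°N:
f = 2Ω sin φ = 2 × 7.29×10⁻⁵ × sin 74° = 1.40×10⁻⁴ s⁻¹
Component geostrophic relations (x east, y north):
u_g = −(1/(fρ)) ∂P/∂y,  v_g = (1/(fρ)) ∂P/∂x
u_g = −(−0.34×10⁻³)/(1.40×10⁻⁴ × 1.13) = 2.15 m/s;  v_g = (−3.0×10⁻³)/(1.40×10⁻⁴ × 1.13) = −18.9 m/s
|V_g| = √(u_g² + v_g²) = 19.1 m/s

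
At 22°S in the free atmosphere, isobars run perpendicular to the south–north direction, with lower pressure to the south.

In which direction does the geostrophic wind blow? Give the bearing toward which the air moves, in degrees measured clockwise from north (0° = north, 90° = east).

The pressure-gradient force points toward the south (bearing 180°).
Geostrophic balance: in the Southern Hemisphere the Coriolis force deflects motion to the left, so the geostrophic wind blows 90° to the left of the pressure-gradient force (low pressure on the right).
Rotating 180° by 90° counterclockwise gives 090° — the wind blows toward the east.

090°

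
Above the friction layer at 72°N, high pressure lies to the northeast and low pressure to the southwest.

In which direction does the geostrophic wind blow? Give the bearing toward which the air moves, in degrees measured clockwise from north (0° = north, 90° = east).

The pressure-gradient force points toward the southwest (bearing 225°).
Geostrophic balance: in the Northern Hemisphere the Coriolis force deflects motion to the right, so the geostrophic wind blows 90° to the right of the pressure-gradient force (low pressure on the left).
Rotating 225° by 90° clockwise gives 315° — the wind blows toward the northwest.

315°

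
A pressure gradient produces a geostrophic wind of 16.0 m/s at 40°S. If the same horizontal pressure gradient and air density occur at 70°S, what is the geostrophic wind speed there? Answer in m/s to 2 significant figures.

With the same pressure gradient and density, V_g ∝ 1/f ∝ 1/sin φ.
V₂ = V₁ · sin φ₁ / sin φ₂ = 16.0 × sin 40° / sin 70°
V₂ = 16.0 × 0.6428/0.9397 = 11 m/s

11 m/s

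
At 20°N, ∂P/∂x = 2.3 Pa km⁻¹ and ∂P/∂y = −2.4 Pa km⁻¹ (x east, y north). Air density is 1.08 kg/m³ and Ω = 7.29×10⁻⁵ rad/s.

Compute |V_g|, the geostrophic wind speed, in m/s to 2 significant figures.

Coriolis parameter at 20°N:
f = 2Ω sin φ = 2 × 7.29×10⁻⁵ × sin 20° = 4.99×10⁻⁵ s⁻¹
Component geostrophic relations (x east, y north):
u_g = −(1/(fρ)) ∂P/∂y,  v_g = (1/(fρ)) ∂P/∂x
u_g = −(−2.4×10⁻³)/(4.99×10⁻⁵ × 1.08) = 44.6 m/s;  v_g = (2.3×10⁻³)/(4.99×10⁻⁵ × 1.08) = 42.7 m/s
|V_g| = √(u_g² + v_g²) = 61.7 m/s

62 m/s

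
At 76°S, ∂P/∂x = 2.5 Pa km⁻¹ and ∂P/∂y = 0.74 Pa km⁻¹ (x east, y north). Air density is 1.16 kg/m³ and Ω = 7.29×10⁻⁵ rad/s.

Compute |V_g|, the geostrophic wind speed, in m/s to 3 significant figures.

15.9 m/s

Coriolis parameter at 76°S:
f = 2Ω sin φ = 2 × 7.29×10⁻⁵ × sin 76° = 1.41×10⁻⁴ s⁻¹
In the Southern Hemisphere f is negative: f = −1.41×10⁻⁴ s⁻¹.
Component geostrophic relations (x east, y north):
u_g = −(1/(fρ)) ∂P/∂y,  v_g = (1/(fρ)) ∂P/∂x
u_g = −(0.74×10⁻³)/(−1.41×10⁻⁴ × 1.16) = 4.51 m/s;  v_g = (2.5×10⁻³)/(−1.41×10⁻⁴ × 1.16) = −15.2 m/s
|V_g| = √(u_g² + v_g²) = 15.9 m/s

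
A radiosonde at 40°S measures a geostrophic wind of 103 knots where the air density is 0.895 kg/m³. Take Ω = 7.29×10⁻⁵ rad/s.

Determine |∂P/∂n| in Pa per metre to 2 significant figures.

Coriolis parameter at 40°S:
f = 2Ω sin φ = 2 × 7.29×10⁻⁵ × sin 40° = 9.37×10⁻⁵ s⁻¹
Wind speed in SI: 103 knots = 53.0 m/s
Geostrophic balance rearranged: |∂P/∂n| = f ρ V_g
|∂P/∂n| = 9.37×10⁻⁵ × 0.895 × 53.0 = 4.44×10⁻³ Pa/m

4.4×10⁻³ Pa/m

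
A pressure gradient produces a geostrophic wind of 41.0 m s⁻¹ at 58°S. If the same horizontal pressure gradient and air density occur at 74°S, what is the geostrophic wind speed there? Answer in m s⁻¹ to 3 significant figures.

With the same pressure gradient and density, V_g ∝ 1/f ∝ 1/sin φ.
V₂ = V₁ · sin φ₁ / sin φ₂ = 41.0 × sin 58° / sin 74°
V₂ = 41.0 × 0.8480/0.9613 = 36.2 m s⁻¹

36.2 m s⁻¹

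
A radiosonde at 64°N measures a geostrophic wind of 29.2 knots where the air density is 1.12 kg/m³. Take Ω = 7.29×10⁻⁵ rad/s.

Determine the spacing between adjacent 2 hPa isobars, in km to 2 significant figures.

91 km

Coriolis parameter at 64°N:
f = 2Ω sin φ = 2 × 7.29×10⁻⁵ × sin 64° = 1.31×10⁻⁴ s⁻¹
Wind speed in SI: 29.2 knots = 15.0 m/s
Geostrophic balance rearranged: |∂P/∂n| = f ρ V_g
|∂P/∂n| = 1.31×10⁻⁴ × 1.12 × 15.0 = 2.20×10⁻³ Pa/m
Isobar spacing: Δn = ΔP/|∂P/∂n| = 200 Pa / 2.20×10⁻³ Pa/m = 90714 m ≈ 91 km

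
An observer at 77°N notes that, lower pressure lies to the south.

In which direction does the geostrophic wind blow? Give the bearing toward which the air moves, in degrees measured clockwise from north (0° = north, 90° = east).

270°

The pressure-gradient force points toward the south (bearing 180°).
Geostrophic balance: in the Northern Hemisphere the Coriolis force deflects motion to the right, so the geostrophic wind blows 90° to the right of the pressure-gradient force (low pressure on the left).
Rotating 180° by 90° clockwise gives 270° — the wind blows toward the west.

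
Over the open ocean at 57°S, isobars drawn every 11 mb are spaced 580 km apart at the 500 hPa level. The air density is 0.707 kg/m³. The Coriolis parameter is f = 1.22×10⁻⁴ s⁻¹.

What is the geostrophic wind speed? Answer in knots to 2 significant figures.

43 knots

Pressure gradient: |∂P/∂n| = 1100 Pa / 580000 m = 1.90×10⁻³ Pa/m
Geostrophic balance (pressure-gradient force = Coriolis force):
V_g = (1/(fρ)) |∂P/∂n| = 1.90×10⁻³ / (1.22×10⁻⁴ × 0.707) = 22.0 m/s
Converting: 22.0 m/s × 1.944 = 43 knots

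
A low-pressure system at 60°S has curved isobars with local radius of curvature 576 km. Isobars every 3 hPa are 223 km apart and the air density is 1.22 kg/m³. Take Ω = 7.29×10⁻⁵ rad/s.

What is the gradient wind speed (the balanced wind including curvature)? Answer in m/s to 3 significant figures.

Coriolis parameter at 60°S:
f = 2Ω sin φ = 2 × 7.29×10⁻⁵ × sin 60° = 1.26×10⁻⁴ s⁻¹
Pressure gradient: |∂P/∂n| = 300 Pa / 223000 m = 1.35×10⁻³ Pa/m
Geostrophic speed: V_g = |∂P/∂n|/(fρ) = 1.35×10⁻³/(1.26×10⁻⁴ × 1.22) = 8.73 m/s
Around a low, centrifugal force acts outward with Coriolis, so pressure-gradient force balances both:
(1/ρ)|∂P/∂n| = fV + V²/R  →  V² + fR·V − fR·V_g = 0
With fR = 1.26×10⁻⁴ × 576×10³ m = 72.7 m/s:
V = [−fR + √((fR)² + 4 fR V_g)]/2 = [−72.7 + √(72.7² + 4×72.7×8.73)]/2 = 7.88 m/s
Subgeostrophic (V < V_g = 8.73 m/s), as expected around a low.

7.88 m/s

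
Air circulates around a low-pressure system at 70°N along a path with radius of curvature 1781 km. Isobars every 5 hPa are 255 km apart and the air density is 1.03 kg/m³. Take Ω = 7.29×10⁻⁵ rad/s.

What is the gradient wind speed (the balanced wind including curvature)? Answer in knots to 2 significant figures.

Coriolis parameter at 70°N:
f = 2Ω sin φ = 2 × 7.29×10⁻⁵ × sin 70° = 1.37×10⁻⁴ s⁻¹
Pressure gradient: |∂P/∂n| = 500 Pa / 255000 m = 1.96×10⁻³ Pa/m
Geostrophic speed: V_g = |∂P/∂n|/(fρ) = 1.96×10⁻³/(1.37×10⁻⁴ × 1.03) = 13.9 m/s
Around a low, centrifugal force acts outward with Coriolis, so pressure-gradient force balances both:
(1/ρ)|∂P/∂n| = fV + V²/R  →  V² + fR·V − fR·V_g = 0
With fR = 1.37×10⁻⁴ × 1781×10³ m = 244 m/s:
V = [−fR + √((fR)² + 4 fR V_g)]/2 = [−244 + √(244² + 4×244×13.9)]/2 = 13.2 m/s
Subgeostrophic (V < V_g = 13.9 m/s), as expected around a low.
Converting: 13.2 m/s × 1.944 = 26 knots

26 knots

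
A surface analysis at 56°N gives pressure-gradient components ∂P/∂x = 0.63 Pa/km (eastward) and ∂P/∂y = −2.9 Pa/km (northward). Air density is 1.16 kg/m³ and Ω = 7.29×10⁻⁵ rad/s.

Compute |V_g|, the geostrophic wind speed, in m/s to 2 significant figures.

Coriolis parameter at 56°N:
f = 2Ω sin φ = 2 × 7.29×10⁻⁵ × sin 56° = 1.21×10⁻⁴ s⁻¹
Component geostrophic relations (x east, y north):
u_g = −(1/(fρ)) ∂P/∂y,  v_g = (1/(fρ)) ∂P/∂x
u_g = −(−2.9×10⁻³)/(1.21×10⁻⁴ × 1.16) = 20.7 m/s;  v_g = (0.63×10⁻³)/(1.21×10⁻⁴ × 1.16) = 4.49 m/s
|V_g| = √(u_g² + v_g²) = 21.2 m/s

21 m/s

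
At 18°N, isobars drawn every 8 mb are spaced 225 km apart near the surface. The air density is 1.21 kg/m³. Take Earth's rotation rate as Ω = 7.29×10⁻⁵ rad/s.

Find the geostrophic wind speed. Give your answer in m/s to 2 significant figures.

Coriolis parameter at 18°N:
f = 2Ω sin φ = 2 × 7.29×10⁻⁵ × sin 18° = 4.51×10⁻⁵ s⁻¹
Pressure gradient: |∂P/∂n| = 800 Pa / 225000 m = 3.56×10⁻³ Pa/m
Geostrophic balance (pressure-gradient force = Coriolis force):
V_g = (1/(fρ)) |∂P/∂n| = 3.56×10⁻³ / (4.51×10⁻⁵ × 1.21) = 65.2 m/s

65 m/s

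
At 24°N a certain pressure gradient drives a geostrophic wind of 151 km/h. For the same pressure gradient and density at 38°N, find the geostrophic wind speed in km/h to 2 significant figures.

100 km/h

With the same pressure gradient and density, V_g ∝ 1/f ∝ 1/sin φ.
V₂ = V₁ · sin φ₁ / sin φ₂ = 151 × sin 24° / sin 38°
V₂ = 151 × 0.4067/0.6157 = 100 km/h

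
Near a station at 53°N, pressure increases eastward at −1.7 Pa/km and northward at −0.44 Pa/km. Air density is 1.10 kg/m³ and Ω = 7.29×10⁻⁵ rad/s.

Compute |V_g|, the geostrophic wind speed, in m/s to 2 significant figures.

Coriolis parameter at 53°N:
f = 2Ω sin φ = 2 × 7.29×10⁻⁵ × sin 53° = 1.16×10⁻⁴ s⁻¹
Component geostrophic relations (x east, y north):
u_g = −(1/(fρ)) ∂P/∂y,  v_g = (1/(fρ)) ∂P/∂x
u_g = −(−0.44×10⁻³)/(1.16×10⁻⁴ × 1.10) = 3.44 m/s;  v_g = (−1.7×10⁻³)/(1.16×10⁻⁴ × 1.10) = −13.3 m/s
|V_g| = √(u_g² + v_g²) = 13.7 m/s

14 m/s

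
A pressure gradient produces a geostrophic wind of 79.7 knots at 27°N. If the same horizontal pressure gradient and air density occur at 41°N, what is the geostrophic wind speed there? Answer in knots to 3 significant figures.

55.2 knots

With the same pressure gradient and density, V_g ∝ 1/f ∝ 1/sin φ.
V₂ = V₁ · sin φ₁ / sin φ₂ = 79.7 × sin 27° / sin 41°
V₂ = 79.7 × 0.4540/0.6561 = 55.2 knots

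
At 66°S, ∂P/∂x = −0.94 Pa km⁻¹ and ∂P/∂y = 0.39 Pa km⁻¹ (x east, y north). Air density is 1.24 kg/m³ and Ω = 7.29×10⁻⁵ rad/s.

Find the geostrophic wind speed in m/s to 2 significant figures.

6.2 m/s

Coriolis parameter at 66°S:
f = 2Ω sin φ = 2 × 7.29×10⁻⁵ × sin 66° = 1.33×10⁻⁴ s⁻¹
In the Southern Hemisphere f is negative: f = −1.33×10⁻⁴ s⁻¹.
Component geostrophic relations (x east, y north):
u_g = −(1/(fρ)) ∂P/∂y,  v_g = (1/(fρ)) ∂P/∂x
u_g = −(0.39×10⁻³)/(−1.33×10⁻⁴ × 1.24) = 2.36 m/s;  v_g = (−0.94×10⁻³)/(−1.33×10⁻⁴ × 1.24) = 5.69 m/s
|V_g| = √(u_g² + v_g²) = 6.16 m/s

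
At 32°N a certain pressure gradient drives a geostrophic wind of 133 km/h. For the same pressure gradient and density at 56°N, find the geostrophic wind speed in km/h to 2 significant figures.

With the same pressure gradient and density, V_g ∝ 1/f ∝ 1/sin φ.
V₂ = V₁ · sin φ₁ / sin φ₂ = 133 × sin 32° / sin 56°
V₂ = 133 × 0.5299/0.8290 = 85 km/h

85 km/h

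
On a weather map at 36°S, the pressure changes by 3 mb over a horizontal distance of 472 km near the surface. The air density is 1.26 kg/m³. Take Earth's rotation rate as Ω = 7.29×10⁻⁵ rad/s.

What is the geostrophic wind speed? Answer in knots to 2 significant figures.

Coriolis parameter at 36°S:
f = 2Ω sin φ = 2 × 7.29×10⁻⁵ × sin 36° = 8.57×10⁻⁵ s⁻¹
Pressure gradient: |∂P/∂n| = 300 Pa / 472000 m = 6.36×10⁻⁴ Pa/m
Geostrophic balance (pressure-gradient force = Coriolis force):
V_g = (1/(fρ)) |∂P/∂n| = 6.36×10⁻⁴ / (8.57×10⁻⁵ × 1.26) = 5.89 m/s
Converting: 5.89 m/s × 1.944 = 11 knots

11 knots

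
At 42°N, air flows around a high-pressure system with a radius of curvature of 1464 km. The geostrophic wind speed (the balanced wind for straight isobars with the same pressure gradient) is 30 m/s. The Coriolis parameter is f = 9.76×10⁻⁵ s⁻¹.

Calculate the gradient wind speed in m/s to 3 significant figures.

Around a high, pressure-gradient force acts outward with centrifugal, so Coriolis balances both:
fV = (1/ρ)|∂P/∂n| + V²/R  →  V² − fR·V + fR·V_g = 0
With fR = 9.76×10⁻⁵ × 1464×10³ m = 143 m/s:
V = [fR − √((fR)² − 4 fR V_g)]/2 = [143 − √(143² − 4×143×30)]/2 = 42.9 m/s
Supergeostrophic (V > V_g = 30 m/s), as expected around a high.

42.9 m/s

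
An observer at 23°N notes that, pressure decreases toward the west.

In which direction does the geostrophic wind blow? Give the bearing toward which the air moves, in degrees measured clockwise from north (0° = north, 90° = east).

The pressure-gradient force points toward the west (bearing 270°).
Geostrophic balance: in the Northern Hemisphere the Coriolis force deflects motion to the right, so the geostrophic wind blows 90° to the right of the pressure-gradient force (low pressure on the left).
Rotating 270° by 90° clockwise gives 000° — the wind blows toward the north.

000°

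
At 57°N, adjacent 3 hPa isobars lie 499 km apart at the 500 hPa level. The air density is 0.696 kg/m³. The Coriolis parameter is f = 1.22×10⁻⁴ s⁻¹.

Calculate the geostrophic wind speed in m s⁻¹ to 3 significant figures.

7.08 m s⁻¹

Pressure gradient: |∂P/∂n| = 300 Pa / 499000 m = 6.01×10⁻⁴ Pa/m
Geostrophic balance (pressure-gradient force = Coriolis force):
V_g = (1/(fρ)) |∂P/∂n| = 6.01×10⁻⁴ / (1.22×10⁻⁴ × 0.696) = 7.08 m/s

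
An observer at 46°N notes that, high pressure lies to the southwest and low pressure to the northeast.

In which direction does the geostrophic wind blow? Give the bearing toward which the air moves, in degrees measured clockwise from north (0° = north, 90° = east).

The pressure-gradient force points toward the northeast (bearing 045°).
Geostrophic balance: in the Northern Hemisphere the Coriolis force deflects motion to the right, so the geostrophic wind blows 90° to the right of the pressure-gradient force (low pressure on the left).
Rotating 045° by 90° clockwise gives 135° — the wind blows toward the southeast.

135°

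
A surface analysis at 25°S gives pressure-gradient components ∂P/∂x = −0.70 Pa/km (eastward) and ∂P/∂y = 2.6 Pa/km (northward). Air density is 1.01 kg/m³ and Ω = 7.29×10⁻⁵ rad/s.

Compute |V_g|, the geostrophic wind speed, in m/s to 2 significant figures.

Coriolis parameter at 25°S:
f = 2Ω sin φ = 2 × 7.29×10⁻⁵ × sin 25° = 6.16×10⁻⁵ s⁻¹
In the Southern Hemisphere f is negative: f = −6.16×10⁻⁵ s⁻¹.
Component geostrophic relations (x east, y north):
u_g = −(1/(fρ)) ∂P/∂y,  v_g = (1/(fρ)) ∂P/∂x
u_g = −(2.6×10⁻³)/(−6.16×10⁻⁵ × 1.01) = 41.8 m/s;  v_g = (−0.70×10⁻³)/(−6.16×10⁻⁵ × 1.01) = 11.2 m/s
|V_g| = √(u_g² + v_g²) = 43.3 m/s

43 m/s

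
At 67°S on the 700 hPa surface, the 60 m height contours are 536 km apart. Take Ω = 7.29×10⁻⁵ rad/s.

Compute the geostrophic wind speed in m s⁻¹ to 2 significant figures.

Coriolis parameter at 67°S:
f = 2Ω sin φ = 2 × 7.29×10⁻⁵ × sin 67° = 1.34×10⁻⁴ s⁻¹
Height gradient: |∂Z/∂n| = 60 m / 536000 m = 1.12×10⁻⁴
On a pressure surface, geostrophic balance gives V_g = (g/f)|∂Z/∂n|:
V_g = 9.81 × 1.12×10⁻⁴ / 1.34×10⁻⁴ = 8.18 m/s

8.2 m s⁻¹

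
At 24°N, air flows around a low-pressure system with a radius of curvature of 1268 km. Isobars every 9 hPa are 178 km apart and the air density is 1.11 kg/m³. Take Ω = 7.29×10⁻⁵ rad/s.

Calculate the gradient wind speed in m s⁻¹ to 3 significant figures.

47.2 m s⁻¹

Coriolis parameter at 24°N:
f = 2Ω sin φ = 2 × 7.29×10⁻⁵ × sin 24° = 5.93×10⁻⁵ s⁻¹
Pressure gradient: |∂P/∂n| = 900 Pa / 178000 m = 5.06×10⁻³ Pa/m
Geostrophic speed: V_g = |∂P/∂n|/(fρ) = 5.06×10⁻³/(5.93×10⁻⁵ × 1.11) = 76.8 m/s
Around a low, centrifugal force acts outward with Coriolis, so pressure-gradient force balances both:
(1/ρ)|∂P/∂n| = fV + V²/R  →  V² + fR·V − fR·V_g = 0
With fR = 5.93×10⁻⁵ × 1268×10³ m = 75.2 m/s:
V = [−fR + √((fR)² + 4 fR V_g)]/2 = [−75.2 + √(75.2² + 4×75.2×76.8)]/2 = 47.2 m/s
Subgeostrophic (V < V_g = 76.8 m/s), as expected around a low.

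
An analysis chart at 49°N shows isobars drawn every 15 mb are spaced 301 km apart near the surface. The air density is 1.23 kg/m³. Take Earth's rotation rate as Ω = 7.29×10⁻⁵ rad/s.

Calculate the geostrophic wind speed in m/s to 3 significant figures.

Coriolis parameter at 49°N:
f = 2Ω sin φ = 2 × 7.29×10⁻⁵ × sin 49° = 1.10×10⁻⁴ s⁻¹
Pressure gradient: |∂P/∂n| = 1500 Pa / 301000 m = 4.98×10⁻³ Pa/m
Geostrophic balance (pressure-gradient force = Coriolis force):
V_g = (1/(fρ)) |∂P/∂n| = 4.98×10⁻³ / (1.10×10⁻⁴ × 1.23) = 36.8 m/s

36.8 m/s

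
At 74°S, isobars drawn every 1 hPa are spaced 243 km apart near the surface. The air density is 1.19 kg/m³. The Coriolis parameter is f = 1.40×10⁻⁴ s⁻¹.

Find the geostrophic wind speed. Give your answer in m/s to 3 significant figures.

Pressure gradient: |∂P/∂n| = 100 Pa / 243000 m = 4.12×10⁻⁴ Pa/m
Geostrophic balance (pressure-gradient force = Coriolis force):
V_g = (1/(fρ)) |∂P/∂n| = 4.12×10⁻⁴ / (1.40×10⁻⁴ × 1.19) = 2.47 m/s

2.47 m/s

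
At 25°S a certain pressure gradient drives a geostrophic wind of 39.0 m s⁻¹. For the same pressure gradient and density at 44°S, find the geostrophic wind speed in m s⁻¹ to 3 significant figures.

With the same pressure gradient and density, V_g ∝ 1/f ∝ 1/sin φ.
V₂ = V₁ · sin φ₁ / sin φ₂ = 39.0 × sin 25° / sin 44°
V₂ = 39.0 × 0.4226/0.6947 = 23.7 m s⁻¹

23.7 m s⁻¹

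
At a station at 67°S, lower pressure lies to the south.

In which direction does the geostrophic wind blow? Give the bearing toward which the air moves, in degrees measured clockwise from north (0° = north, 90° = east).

090°

The pressure-gradient force points toward the south (bearing 180°).
Geostrophic balance: in the Southern Hemisphere the Coriolis force deflects motion to the left, so the geostrophic wind blows 90° to the left of the pressure-gradient force (low pressure on the right).
Rotating 180° by 90° counterclockwise gives 090° — the wind blows toward the east.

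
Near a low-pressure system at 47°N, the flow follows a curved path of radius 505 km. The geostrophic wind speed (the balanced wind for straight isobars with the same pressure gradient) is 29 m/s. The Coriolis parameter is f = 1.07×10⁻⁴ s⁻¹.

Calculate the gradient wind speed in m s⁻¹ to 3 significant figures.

Around a low, centrifugal force acts outward with Coriolis, so pressure-gradient force balances both:
(1/ρ)|∂P/∂n| = fV + V²/R  →  V² + fR·V − fR·V_g = 0
With fR = 1.07×10⁻⁴ × 505×10³ m = 54.0 m/s:
V = [−fR + √((fR)² + 4 fR V_g)]/2 = [−54.0 + √(54.0² + 4×54.0×29)]/2 = 20.9 m/s
Subgeostrophic (V < V_g = 29 m/s), as expected around a low.

20.9 m s⁻¹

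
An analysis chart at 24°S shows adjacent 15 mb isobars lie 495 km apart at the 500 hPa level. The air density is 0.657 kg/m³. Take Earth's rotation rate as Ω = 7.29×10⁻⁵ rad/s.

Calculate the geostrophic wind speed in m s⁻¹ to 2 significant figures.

Coriolis parameter at 24°S:
f = 2Ω sin φ = 2 × 7.29×10⁻⁵ × sin 24° = 5.93×10⁻⁵ s⁻¹
Pressure gradient: |∂P/∂n| = 1500 Pa / 495000 m = 3.03×10⁻³ Pa/m
Geostrophic balance (pressure-gradient force = Coriolis force):
V_g = (1/(fρ)) |∂P/∂n| = 3.03×10⁻³ / (5.93×10⁻⁵ × 0.657) = 77.8 m/s

78 m s⁻¹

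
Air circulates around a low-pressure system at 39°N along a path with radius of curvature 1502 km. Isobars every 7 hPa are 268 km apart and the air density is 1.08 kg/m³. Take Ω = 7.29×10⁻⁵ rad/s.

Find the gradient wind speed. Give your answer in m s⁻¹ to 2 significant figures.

23 m s⁻¹

Coriolis parameter at 39°N:
f = 2Ω sin φ = 2 × 7.29×10⁻⁵ × sin 39° = 9.18×10⁻⁵ s⁻¹
Pressure gradient: |∂P/∂n| = 700 Pa / 268000 m = 2.61×10⁻³ Pa/m
Geostrophic speed: V_g = |∂P/∂n|/(fρ) = 2.61×10⁻³/(9.18×10⁻⁵ × 1.08) = 26.4 m/s
Around a low, centrifugal force acts outward with Coriolis, so pressure-gradient force balances both:
(1/ρ)|∂P/∂n| = fV + V²/R  →  V² + fR·V − fR·V_g = 0
With fR = 9.18×10⁻⁵ × 1502×10³ m = 138 m/s:
V = [−fR + √((fR)² + 4 fR V_g)]/2 = [−138 + √(138² + 4×138×26.4)]/2 = 22.6 m/s
Subgeostrophic (V < V_g = 26.4 m/s), as expected around a low.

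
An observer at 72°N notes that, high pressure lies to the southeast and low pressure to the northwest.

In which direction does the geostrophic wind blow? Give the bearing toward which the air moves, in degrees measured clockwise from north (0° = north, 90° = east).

045°

The pressure-gradient force points toward the northwest (bearing 315°).
Geostrophic balance: in the Northern Hemisphere the Coriolis force deflects motion to the right, so the geostrophic wind blows 90° to the right of the pressure-gradient force (low pressure on the left).
Rotating 315° by 90° clockwise gives 045° — the wind blows toward the northeast.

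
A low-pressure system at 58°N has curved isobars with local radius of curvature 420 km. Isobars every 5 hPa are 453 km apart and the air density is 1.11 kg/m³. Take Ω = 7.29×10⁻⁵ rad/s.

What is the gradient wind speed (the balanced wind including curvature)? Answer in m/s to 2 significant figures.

7.1 m/s

Coriolis parameter at 58°N:
f = 2Ω sin φ = 2 × 7.29×10⁻⁵ × sin 58° = 1.24×10⁻⁴ s⁻¹
Pressure gradient: |∂P/∂n| = 500 Pa / 453000 m = 1.10×10⁻³ Pa/m
Geostrophic speed: V_g = |∂P/∂n|/(fρ) = 1.10×10⁻³/(1.24×10⁻⁴ × 1.11) = 8.04 m/s
Around a low, centrifugal force acts outward with Coriolis, so pressure-gradient force balances both:
(1/ρ)|∂P/∂n| = fV + V²/R  →  V² + fR·V − fR·V_g = 0
With fR = 1.24×10⁻⁴ × 420×10³ m = 51.9 m/s:
V = [−fR + √((fR)² + 4 fR V_g)]/2 = [−51.9 + √(51.9² + 4×51.9×8.04)]/2 = 7.08 m/s
Subgeostrophic (V < V_g = 8.04 m/s), as expected around a low.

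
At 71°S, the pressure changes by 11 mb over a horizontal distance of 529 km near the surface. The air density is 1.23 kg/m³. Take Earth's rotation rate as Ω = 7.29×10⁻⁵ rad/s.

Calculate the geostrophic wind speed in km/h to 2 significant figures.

44 km/h

Coriolis parameter at 71°S:
f = 2Ω sin φ = 2 × 7.29×10⁻⁵ × sin 71° = 1.38×10⁻⁴ s⁻¹
Pressure gradient: |∂P/∂n| = 1100 Pa / 529000 m = 2.08×10⁻³ Pa/m
Geostrophic balance (pressure-gradient force = Coriolis force):
V_g = (1/(fρ)) |∂P/∂n| = 2.08×10⁻³ / (1.38×10⁻⁴ × 1.23) = 12.3 m/s
Converting: 12.3 m/s × 3.6 = 44 km/h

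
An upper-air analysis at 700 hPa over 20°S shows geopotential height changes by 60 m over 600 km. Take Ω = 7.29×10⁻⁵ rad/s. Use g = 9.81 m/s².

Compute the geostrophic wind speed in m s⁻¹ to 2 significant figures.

20 m s⁻¹

Coriolis parameter at 20°S:
f = 2Ω sin φ = 2 × 7.29×10⁻⁵ × sin 20° = 4.99×10⁻⁵ s⁻¹
Height gradient: |∂Z/∂n| = 60 m / 600000 m = 1.00×10⁻⁴
On a pressure surface, geostrophic balance gives V_g = (g/f)|∂Z/∂n|:
V_g = 9.81 × 1.00×10⁻⁴ / 4.99×10⁻⁵ = 19.7 m/s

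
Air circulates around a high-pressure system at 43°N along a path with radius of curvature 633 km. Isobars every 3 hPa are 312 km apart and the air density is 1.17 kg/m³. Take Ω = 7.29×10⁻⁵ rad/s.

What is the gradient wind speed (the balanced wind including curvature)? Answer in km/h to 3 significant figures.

35.2 km/h

Coriolis parameter at 43°N:
f = 2Ω sin φ = 2 × 7.29×10⁻⁵ × sin 43° = 9.94×10⁻⁵ s⁻¹
Pressure gradient: |∂P/∂n| = 300 Pa / 312000 m = 9.62×10⁻⁴ Pa/m
Geostrophic speed: V_g = |∂P/∂n|/(fρ) = 9.62×10⁻⁴/(9.94×10⁻⁵ × 1.17) = 8.26 m/s
Around a high, pressure-gradient force acts outward with centrifugal, so Coriolis balances both:
fV = (1/ρ)|∂P/∂n| + V²/R  →  V² − fR·V + fR·V_g = 0
With fR = 9.94×10⁻⁵ × 633×10³ m = 62.9 m/s:
V = [fR − √((fR)² − 4 fR V_g)]/2 = [62.9 − √(62.9² − 4×62.9×8.26)]/2 = 9.79 m/s
Supergeostrophic (V > V_g = 8.26 m/s), as expected around a high.
Converting: 9.79 m/s × 3.6 = 35.2 km/h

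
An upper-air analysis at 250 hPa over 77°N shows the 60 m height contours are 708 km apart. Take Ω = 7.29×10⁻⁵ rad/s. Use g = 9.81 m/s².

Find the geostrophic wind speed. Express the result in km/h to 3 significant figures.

Coriolis parameter at 77°N:
f = 2Ω sin φ = 2 × 7.29×10⁻⁵ × sin 77° = 1.42×10⁻⁴ s⁻¹
Height gradient: |∂Z/∂n| = 60 m / 708000 m = 8.47×10⁻⁵
On a pressure surface, geostrophic balance gives V_g = (g/f)|∂Z/∂n|:
V_g = 9.81 × 8.47×10⁻⁵ / 1.42×10⁻⁴ = 5.85 m/s
Converting: 5.85 m/s × 3.6 = 21.1 km/h

21.1 km/h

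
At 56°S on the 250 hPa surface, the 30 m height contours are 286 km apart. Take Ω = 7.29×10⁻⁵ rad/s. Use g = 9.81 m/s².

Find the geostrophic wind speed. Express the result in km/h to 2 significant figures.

31 km/h

Coriolis parameter at 56°S:
f = 2Ω sin φ = 2 × 7.29×10⁻⁵ × sin 56° = 1.21×10⁻⁴ s⁻¹
Height gradient: |∂Z/∂n| = 30 m / 286000 m = 1.05×10⁻⁴
On a pressure surface, geostrophic balance gives V_g = (g/f)|∂Z/∂n|:
V_g = 9.81 × 1.05×10⁻⁴ / 1.21×10⁻⁴ = 8.51 m/s
Converting: 8.51 m/s × 3.6 = 31 km/h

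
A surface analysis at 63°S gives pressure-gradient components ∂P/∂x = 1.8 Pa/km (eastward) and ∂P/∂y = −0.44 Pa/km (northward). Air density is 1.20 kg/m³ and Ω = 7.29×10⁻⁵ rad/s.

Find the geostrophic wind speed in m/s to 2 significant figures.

12 m/s

Coriolis parameter at 63°S:
f = 2Ω sin φ = 2 × 7.29×10⁻⁵ × sin 63° = 1.30×10⁻⁴ s⁻¹
In the Southern Hemisphere f is negative: f = −1.30×10⁻⁴ s⁻¹.
Component geostrophic relations (x east, y north):
u_g = −(1/(fρ)) ∂P/∂y,  v_g = (1/(fρ)) ∂P/∂x
u_g = −(−0.44×10⁻³)/(−1.30×10⁻⁴ × 1.20) = −2.82 m/s;  v_g = (1.8×10⁻³)/(−1.30×10⁻⁴ × 1.20) = −11.5 m/s
|V_g| = √(u_g² + v_g²) = 11.9 m/s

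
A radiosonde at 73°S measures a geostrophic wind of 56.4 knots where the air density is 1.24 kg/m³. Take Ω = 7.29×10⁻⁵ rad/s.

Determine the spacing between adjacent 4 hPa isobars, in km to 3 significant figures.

Coriolis parameter at 73°S:
f = 2Ω sin φ = 2 × 7.29×10⁻⁵ × sin 73° = 1.39×10⁻⁴ s⁻¹
Wind speed in SI: 56.4 knots = 29.0 m/s
Geostrophic balance rearranged: |∂P/∂n| = f ρ V_g
|∂P/∂n| = 1.39×10⁻⁴ × 1.24 × 29.0 = 5.02×10⁻³ Pa/m
Isobar spacing: Δn = ΔP/|∂P/∂n| = 400 Pa / 5.02×10⁻³ Pa/m = 79738 m ≈ 79.7 km

79.7 km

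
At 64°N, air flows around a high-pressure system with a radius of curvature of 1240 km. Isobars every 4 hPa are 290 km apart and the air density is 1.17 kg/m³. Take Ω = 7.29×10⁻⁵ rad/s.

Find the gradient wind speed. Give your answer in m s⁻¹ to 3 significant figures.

Coriolis parameter at 64°N:
f = 2Ω sin φ = 2 × 7.29×10⁻⁵ × sin 64° = 1.31×10⁻⁴ s⁻¹
Pressure gradient: |∂P/∂n| = 400 Pa / 290000 m = 1.38×10⁻³ Pa/m
Geostrophic speed: V_g = |∂P/∂n|/(fρ) = 1.38×10⁻³/(1.31×10⁻⁴ × 1.17) = 9.00 m/s
Around a high, pressure-gradient force acts outward with centrifugal, so Coriolis balances both:
fV = (1/ρ)|∂P/∂n| + V²/R  →  V² − fR·V + fR·V_g = 0
With fR = 1.31×10⁻⁴ × 1240×10³ m = 162 m/s:
V = [fR − √((fR)² − 4 fR V_g)]/2 = [162 − √(162² − 4×162×9)]/2 = 9.56 m/s
Supergeostrophic (V > V_g = 9 m/s), as expected around a high.

9.56 m s⁻¹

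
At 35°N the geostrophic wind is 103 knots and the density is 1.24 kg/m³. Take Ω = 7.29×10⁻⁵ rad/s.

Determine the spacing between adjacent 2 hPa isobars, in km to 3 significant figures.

Coriolis parameter at 35°N:
f = 2Ω sin φ = 2 × 7.29×10⁻⁵ × sin 35° = 8.36×10⁻⁵ s⁻¹
Wind speed in SI: 103 knots = 53.0 m/s
Geostrophic balance rearranged: |∂P/∂n| = f ρ V_g
|∂P/∂n| = 8.36×10⁻⁵ × 1.24 × 53.0 = 5.49×10⁻³ Pa/m
Isobar spacing: Δn = ΔP/|∂P/∂n| = 200 Pa / 5.49×10⁻³ Pa/m = 36399 m ≈ 36.4 km

36.4 km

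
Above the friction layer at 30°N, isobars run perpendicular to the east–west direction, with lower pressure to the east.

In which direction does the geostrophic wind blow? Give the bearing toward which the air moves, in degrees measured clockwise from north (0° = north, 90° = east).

The pressure-gradient force points toward the east (bearing 090°).
Geostrophic balance: in the Northern Hemisphere the Coriolis force deflects motion to the right, so the geostrophic wind blows 90° to the right of the pressure-gradient force (low pressure on the left).
Rotating 090° by 90° clockwise gives 180° — the wind blows toward the south.

180°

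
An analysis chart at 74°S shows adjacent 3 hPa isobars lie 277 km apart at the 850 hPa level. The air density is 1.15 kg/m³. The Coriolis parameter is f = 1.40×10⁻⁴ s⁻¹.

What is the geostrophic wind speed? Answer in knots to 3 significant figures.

Pressure gradient: |∂P/∂n| = 300 Pa / 277000 m = 1.08×10⁻³ Pa/m
Geostrophic balance (pressure-gradient force = Coriolis force):
V_g = (1/(fρ)) |∂P/∂n| = 1.08×10⁻³ / (1.40×10⁻⁴ × 1.15) = 6.73 m/s
Converting: 6.73 m/s × 1.944 = 13.1 knots

13.1 knots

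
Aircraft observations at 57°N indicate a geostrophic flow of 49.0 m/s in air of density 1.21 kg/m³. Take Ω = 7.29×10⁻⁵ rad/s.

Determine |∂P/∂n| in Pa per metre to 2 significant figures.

Coriolis parameter at 57°N:
f = 2Ω sin φ = 2 × 7.29×10⁻⁵ × sin 57° = 1.22×10⁻⁴ s⁻¹
Geostrophic balance rearranged: |∂P/∂n| = f ρ V_g
|∂P/∂n| = 1.22×10⁻⁴ × 1.21 × 49.0 = 7.25×10⁻³ Pa/m

7.2×10⁻³ Pa/m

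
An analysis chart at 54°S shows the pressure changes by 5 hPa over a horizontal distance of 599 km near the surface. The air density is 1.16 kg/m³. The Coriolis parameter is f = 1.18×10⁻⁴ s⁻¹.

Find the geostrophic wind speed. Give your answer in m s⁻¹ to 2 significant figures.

Pressure gradient: |∂P/∂n| = 500 Pa / 599000 m = 8.35×10⁻⁴ Pa/m
Geostrophic balance (pressure-gradient force = Coriolis force):
V_g = (1/(fρ)) |∂P/∂n| = 8.35×10⁻⁴ / (1.18×10⁻⁴ × 1.16) = 6.10 m/s

6.1 m s⁻¹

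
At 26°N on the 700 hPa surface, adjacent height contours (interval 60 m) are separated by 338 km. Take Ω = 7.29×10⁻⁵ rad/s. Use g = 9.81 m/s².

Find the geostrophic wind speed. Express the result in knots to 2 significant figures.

53 knots

Coriolis parameter at 26°N:
f = 2Ω sin φ = 2 × 7.29×10⁻⁵ × sin 26° = 6.39×10⁻⁵ s⁻¹
Height gradient: |∂Z/∂n| = 60 m / 338000 m = 1.78×10⁻⁴
On a pressure surface, geostrophic balance gives V_g = (g/f)|∂Z/∂n|:
V_g = 9.81 × 1.78×10⁻⁴ / 6.39×10⁻⁵ = 27.2 m/s
Converting: 27.2 m/s × 1.944 = 53 knots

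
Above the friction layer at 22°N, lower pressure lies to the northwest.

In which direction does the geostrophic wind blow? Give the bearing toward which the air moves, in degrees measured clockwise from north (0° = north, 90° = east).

The pressure-gradient force points toward the northwest (bearing 315°).
Geostrophic balance: in the Northern Hemisphere the Coriolis force deflects motion to the right, so the geostrophic wind blows 90° to the right of the pressure-gradient force (low pressure on the left).
Rotating 315° by 90° clockwise gives 045° — the wind blows toward the northeast.

045°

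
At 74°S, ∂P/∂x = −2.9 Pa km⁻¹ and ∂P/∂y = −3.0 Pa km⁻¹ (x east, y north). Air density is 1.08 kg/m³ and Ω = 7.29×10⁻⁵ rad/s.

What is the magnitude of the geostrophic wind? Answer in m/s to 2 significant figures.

Coriolis parameter at 74°S:
f = 2Ω sin φ = 2 × 7.29×10⁻⁵ × sin 74° = 1.40×10⁻⁴ s⁻¹
In the Southern Hemisphere f is negative: f = −1.40×10⁻⁴ s⁻¹.
Component geostrophic relations (x east, y north):
u_g = −(1/(fρ)) ∂P/∂y,  v_g = (1/(fρ)) ∂P/∂x
u_g = −(−3.0×10⁻³)/(−1.40×10⁻⁴ × 1.08) = −19.8 m/s;  v_g = (−2.9×10⁻³)/(−1.40×10⁻⁴ × 1.08) = 19.2 m/s
|V_g| = √(u_g² + v_g²) = 27.6 m/s

28 m/s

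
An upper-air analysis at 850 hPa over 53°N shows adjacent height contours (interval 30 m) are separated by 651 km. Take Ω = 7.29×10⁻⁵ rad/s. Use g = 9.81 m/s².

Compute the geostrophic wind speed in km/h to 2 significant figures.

14 km/h

Coriolis parameter at 53°N:
f = 2Ω sin φ = 2 × 7.29×10⁻⁵ × sin 53° = 1.16×10⁻⁴ s⁻¹
Height gradient: |∂Z/∂n| = 30 m / 651000 m = 4.61×10⁻⁵
On a pressure surface, geostrophic balance gives V_g = (g/f)|∂Z/∂n|:
V_g = 9.81 × 4.61×10⁻⁵ / 1.16×10⁻⁴ = 3.88 m/s
Converting: 3.88 m/s × 3.6 = 14 km/h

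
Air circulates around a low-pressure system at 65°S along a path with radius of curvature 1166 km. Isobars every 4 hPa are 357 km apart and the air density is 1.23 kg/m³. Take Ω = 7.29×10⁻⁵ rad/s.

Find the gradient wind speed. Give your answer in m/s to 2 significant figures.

Coriolis parameter at 65°S:
f = 2Ω sin φ = 2 × 7.29×10⁻⁵ × sin 65° = 1.32×10⁻⁴ s⁻¹
Pressure gradient: |∂P/∂n| = 400 Pa / 357000 m = 1.12×10⁻³ Pa/m
Geostrophic speed: V_g = |∂P/∂n|/(fρ) = 1.12×10⁻³/(1.32×10⁻⁴ × 1.23) = 6.89 m/s
Around a low, centrifugal force acts outward with Coriolis, so pressure-gradient force balances both:
(1/ρ)|∂P/∂n| = fV + V²/R  →  V² + fR·V − fR·V_g = 0
With fR = 1.32×10⁻⁴ × 1166×10³ m = 154 m/s:
V = [−fR + √((fR)² + 4 fR V_g)]/2 = [−154 + √(154² + 4×154×6.89)]/2 = 6.61 m/s
Subgeostrophic (V < V_g = 6.89 m/s), as expected around a low.

6.6 m/s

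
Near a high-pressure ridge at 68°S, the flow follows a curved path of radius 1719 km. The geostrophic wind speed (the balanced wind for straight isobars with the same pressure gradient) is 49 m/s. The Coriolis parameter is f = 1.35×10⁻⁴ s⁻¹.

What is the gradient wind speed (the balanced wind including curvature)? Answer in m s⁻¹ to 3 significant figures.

Around a high, pressure-gradient force acts outward with centrifugal, so Coriolis balances both:
fV = (1/ρ)|∂P/∂n| + V²/R  →  V² − fR·V + fR·V_g = 0
With fR = 1.35×10⁻⁴ × 1719×10³ m = 232 m/s:
V = [fR − √((fR)² − 4 fR V_g)]/2 = [232 − √(232² − 4×232×49)]/2 = 70.3 m/s
Supergeostrophic (V > V_g = 49 m/s), as expected around a high.

70.3 m s⁻¹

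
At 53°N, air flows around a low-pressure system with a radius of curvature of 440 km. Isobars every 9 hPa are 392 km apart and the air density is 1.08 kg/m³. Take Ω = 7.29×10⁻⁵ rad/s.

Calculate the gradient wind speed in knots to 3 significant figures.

Coriolis parameter at 53°N:
f = 2Ω sin φ = 2 × 7.29×10⁻⁵ × sin 53° = 1.16×10⁻⁴ s⁻¹
Pressure gradient: |∂P/∂n| = 900 Pa / 392000 m = 2.30×10⁻³ Pa/m
Geostrophic speed: V_g = |∂P/∂n|/(fρ) = 2.30×10⁻³/(1.16×10⁻⁴ × 1.08) = 18.3 m/s
Around a low, centrifugal force acts outward with Coriolis, so pressure-gradient force balances both:
(1/ρ)|∂P/∂n| = fV + V²/R  →  V² + fR·V − fR·V_g = 0
With fR = 1.16×10⁻⁴ × 440×10³ m = 51.2 m/s:
V = [−fR + √((fR)² + 4 fR V_g)]/2 = [−51.2 + √(51.2² + 4×51.2×18.3)]/2 = 14.3 m/s
Subgeostrophic (V < V_g = 18.3 m/s), as expected around a low.
Converting: 14.3 m/s × 1.944 = 27.8 knots

27.8 knots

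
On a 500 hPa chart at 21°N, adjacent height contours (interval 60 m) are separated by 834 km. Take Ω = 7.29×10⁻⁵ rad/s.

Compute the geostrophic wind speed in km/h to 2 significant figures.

Coriolis parameter at 21°N:
f = 2Ω sin φ = 2 × 7.29×10⁻⁵ × sin 21° = 5.23×10⁻⁵ s⁻¹
Height gradient: |∂Z/∂n| = 60 m / 834000 m = 7.19×10⁻⁵
On a pressure surface, geostrophic balance gives V_g = (g/f)|∂Z/∂n|:
V_g = 9.81 × 7.19×10⁻⁵ / 5.23×10⁻⁵ = 13.5 m/s
Converting: 13.5 m/s × 3.6 = 49 km/h

49 km/h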